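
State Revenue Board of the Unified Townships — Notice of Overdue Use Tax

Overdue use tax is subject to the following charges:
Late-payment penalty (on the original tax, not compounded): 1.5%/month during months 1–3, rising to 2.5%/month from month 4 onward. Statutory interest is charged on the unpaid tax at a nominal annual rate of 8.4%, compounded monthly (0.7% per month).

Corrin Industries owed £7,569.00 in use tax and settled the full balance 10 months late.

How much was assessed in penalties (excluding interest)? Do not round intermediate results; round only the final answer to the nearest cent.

Penalty, months 1–3: 3 × 1.5% × £7,569.00 = £340.61…
Penalty, months 4–10: 7 × 2.5% × £7,569.00 = £1,324.58…
Total penalty = £340.61… + £1,324.58… = £1,665.18

£1,665.18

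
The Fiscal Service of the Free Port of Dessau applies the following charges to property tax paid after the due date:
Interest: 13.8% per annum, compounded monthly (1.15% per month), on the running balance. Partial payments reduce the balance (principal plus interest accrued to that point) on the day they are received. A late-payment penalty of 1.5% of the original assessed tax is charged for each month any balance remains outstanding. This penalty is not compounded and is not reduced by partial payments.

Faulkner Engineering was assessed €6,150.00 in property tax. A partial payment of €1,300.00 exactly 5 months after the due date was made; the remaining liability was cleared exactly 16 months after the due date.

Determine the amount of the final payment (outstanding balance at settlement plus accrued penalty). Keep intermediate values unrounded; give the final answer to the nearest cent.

€7,386.40

Balance at month 5: €6,150.0000 × (1 + 0.0115)^5 = €6,511.8524…
After €1,300.00 payment: €6,511.8524… − €1,300.00 = €5,211.8524…
Balance at month 16: €5,211.8524… × (1 + 0.0115)^11 = €5,910.4000…
Penalty: 16 × 1.5% × €6,150.00 = €1,476.00
Final settlement = outstanding balance + penalty = €5,910.4000… + €1,476.00 = €7,386.40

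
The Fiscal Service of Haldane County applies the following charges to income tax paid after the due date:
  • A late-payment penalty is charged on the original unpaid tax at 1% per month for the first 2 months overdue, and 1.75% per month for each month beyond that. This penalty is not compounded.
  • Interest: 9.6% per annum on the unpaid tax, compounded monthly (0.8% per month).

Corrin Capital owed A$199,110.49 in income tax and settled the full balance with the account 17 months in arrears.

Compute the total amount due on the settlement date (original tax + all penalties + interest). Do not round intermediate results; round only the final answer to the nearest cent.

A$284,242.59

Penalty, months 1–2: 2 × 1% × A$199,110.49 = A$3,982.21…
Penalty, months 3–17: 15 × 1.75% × A$199,110.49 = A$52,266.50…
Interest: A$199,110.49 × ((1 + 0.008)^17 − 1) = A$199,110.49 × 0.1450621… = A$28,883.3887…
Total = A$199,110.49 + A$56,248.7134… + A$28,883.3887… = A$284,242.59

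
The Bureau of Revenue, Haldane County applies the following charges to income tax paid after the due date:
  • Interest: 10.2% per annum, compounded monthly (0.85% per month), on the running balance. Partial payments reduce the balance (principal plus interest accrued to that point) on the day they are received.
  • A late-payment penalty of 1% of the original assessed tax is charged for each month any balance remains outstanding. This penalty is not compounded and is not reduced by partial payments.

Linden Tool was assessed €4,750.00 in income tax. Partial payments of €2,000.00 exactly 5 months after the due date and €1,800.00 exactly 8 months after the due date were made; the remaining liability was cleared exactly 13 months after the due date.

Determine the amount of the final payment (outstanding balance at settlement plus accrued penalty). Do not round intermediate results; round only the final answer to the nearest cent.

Balance at month 5: €4,750.0000 × (1 + 0.0085)^5 = €4,955.3362…
After €2,000.00 payment: €4,955.3362… − €2,000.00 = €2,955.3362…
Balance at month 8: €2,955.3362… × (1 + 0.0085)^3 = €3,031.3396…
After €1,800.00 payment: €3,031.3396… − €1,800.00 = €1,231.3396…
Balance at month 13: €1,231.3396… × (1 + 0.0085)^5 = €1,284.5688…
Penalty: 13 × 1% × €4,750.00 = €617.50
Final settlement = outstanding balance + penalty = €1,284.5688… + €617.50 = €1,902.07

€1,902.07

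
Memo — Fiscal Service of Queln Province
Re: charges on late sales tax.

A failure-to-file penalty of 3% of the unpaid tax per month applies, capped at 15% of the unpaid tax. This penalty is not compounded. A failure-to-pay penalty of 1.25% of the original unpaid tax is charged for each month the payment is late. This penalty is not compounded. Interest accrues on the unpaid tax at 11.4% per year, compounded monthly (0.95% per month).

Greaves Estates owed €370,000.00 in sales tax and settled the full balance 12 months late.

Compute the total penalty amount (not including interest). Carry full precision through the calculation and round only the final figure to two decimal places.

€111,000.00

Failure-to-file: 12 × 3% × €370,000.00 = €133,200.00, capped at 15% × €370,000.00 = €55,500.00
Failure-to-pay penalty = 1.25% × €370,000.00 × 12 mo = €55,500.00
Total penalty = €55,500.00 + €55,500.00 = €111,000.00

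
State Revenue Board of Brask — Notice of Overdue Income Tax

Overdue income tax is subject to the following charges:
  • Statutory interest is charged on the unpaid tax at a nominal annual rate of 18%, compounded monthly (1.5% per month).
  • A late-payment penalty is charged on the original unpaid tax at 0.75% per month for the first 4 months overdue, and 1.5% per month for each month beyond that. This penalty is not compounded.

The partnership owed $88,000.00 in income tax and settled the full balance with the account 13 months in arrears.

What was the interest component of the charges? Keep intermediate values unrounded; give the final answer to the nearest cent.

Interest: $88,000.00 × ((1 + 0.015)^13 − 1) = $88,000.00 × 0.2135524… = $18,792.6151…

$18,792.62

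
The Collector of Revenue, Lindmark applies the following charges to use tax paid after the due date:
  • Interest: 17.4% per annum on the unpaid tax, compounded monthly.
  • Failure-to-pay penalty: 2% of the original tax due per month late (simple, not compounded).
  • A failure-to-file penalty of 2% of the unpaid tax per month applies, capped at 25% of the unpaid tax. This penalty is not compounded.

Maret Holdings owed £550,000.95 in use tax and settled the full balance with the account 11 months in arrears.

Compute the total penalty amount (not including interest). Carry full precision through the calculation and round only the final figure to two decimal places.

£242,000.42

Failure-to-file: 11 × 2% × £550,000.95 = £121,000.21… (under the 25% cap)
Failure-to-pay penalty = 2% × £550,000.95 × 11 mo = £121,000.21…
Total penalty = £121,000.21… + £121,000.21… = £242,000.42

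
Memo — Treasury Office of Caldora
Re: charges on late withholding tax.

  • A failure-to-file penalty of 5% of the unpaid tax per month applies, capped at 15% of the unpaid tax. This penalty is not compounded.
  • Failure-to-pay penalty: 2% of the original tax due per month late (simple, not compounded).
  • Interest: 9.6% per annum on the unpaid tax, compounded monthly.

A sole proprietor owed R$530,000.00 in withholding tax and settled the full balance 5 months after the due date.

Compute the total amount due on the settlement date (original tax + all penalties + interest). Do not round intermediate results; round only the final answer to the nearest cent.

Failure-to-file: 5 × 5% × R$530,000.00 = R$132,500.00, capped at 15% × R$530,000.00 = R$79,500.00
Failure-to-pay penalty: 5 × 2% × R$530,000.00 = R$53,000.00
Interest (9.6%/yr ÷ 12 = 0.8%/month): R$530,000.00 × ((1 + 0.008)^5 − 1) = R$21,541.9245…
Total = R$530,000.00 + R$132,500.0000 + R$21,541.9245… = R$684,041.92

R$684,041.92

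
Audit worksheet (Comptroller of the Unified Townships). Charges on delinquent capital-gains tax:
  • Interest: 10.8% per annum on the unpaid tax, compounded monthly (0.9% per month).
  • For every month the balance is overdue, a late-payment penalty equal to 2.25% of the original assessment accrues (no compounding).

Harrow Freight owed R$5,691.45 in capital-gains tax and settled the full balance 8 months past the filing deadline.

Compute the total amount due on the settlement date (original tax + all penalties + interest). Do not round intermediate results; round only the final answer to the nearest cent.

Late-payment penalty: 8 × 2.25% × R$5,691.45 = R$1,024.46…
Interest: R$5,691.45 × ((1 + 0.009)^8 − 1) = R$5,691.45 × 0.0743093… = R$422.9276…
Total = R$5,691.45 + R$1,024.4610 + R$422.9276… = R$7,138.84

R$7,138.84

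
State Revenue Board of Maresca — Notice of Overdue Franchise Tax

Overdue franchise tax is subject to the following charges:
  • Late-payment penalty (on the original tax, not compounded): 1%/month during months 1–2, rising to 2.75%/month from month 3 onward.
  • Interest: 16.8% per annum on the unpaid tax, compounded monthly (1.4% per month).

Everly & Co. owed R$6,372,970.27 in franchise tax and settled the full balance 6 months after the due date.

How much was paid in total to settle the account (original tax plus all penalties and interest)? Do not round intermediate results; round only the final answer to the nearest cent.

Penalty, months 1–2: 2 × 1% × R$6,372,970.27 = R$127,459.41…
Penalty, months 3–6: 4 × 2.75% × R$6,372,970.27 = R$701,026.73…
Interest: R$6,372,970.27 × ((1 + 0.014)^6 − 1) = R$6,372,970.27 × 0.0869955… = R$554,419.4769…
Total = R$6,372,970.27 + R$828,486.1351 + R$554,419.4769… = R$7,755,875.88

R$7,755,875.88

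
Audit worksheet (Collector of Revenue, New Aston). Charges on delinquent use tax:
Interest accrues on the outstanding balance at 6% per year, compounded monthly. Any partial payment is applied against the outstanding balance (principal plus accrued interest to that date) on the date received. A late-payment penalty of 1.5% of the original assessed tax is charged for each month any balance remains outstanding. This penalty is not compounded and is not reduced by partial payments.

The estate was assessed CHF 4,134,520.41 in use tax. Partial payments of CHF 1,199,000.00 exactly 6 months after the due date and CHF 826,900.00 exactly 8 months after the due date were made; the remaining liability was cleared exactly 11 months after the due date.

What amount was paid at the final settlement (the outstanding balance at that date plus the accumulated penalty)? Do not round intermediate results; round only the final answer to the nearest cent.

CHF 2,981,244.13

Monthly rate = 6% ÷ 12 = 0.5%
Balance at month 6: CHF 4,134,520.4100 × (1 + 0.005)^6 = CHF 4,260,116.8426…
After CHF 1,199,000.00 payment: CHF 4,260,116.8426… − CHF 1,199,000.00 = CHF 3,061,116.8426…
Balance at month 8: CHF 3,061,116.8426… × (1 + 0.005)^2 = CHF 3,091,804.5389…
After CHF 826,900.00 payment: CHF 3,091,804.5389… − CHF 826,900.00 = CHF 2,264,904.5389…
Balance at month 11: CHF 2,264,904.5389… × (1 + 0.005)^3 = CHF 2,299,048.2580…
Penalty: 11 × 1.5% × CHF 4,134,520.41 = CHF 682,195.87…
Final settlement = outstanding balance + penalty = CHF 2,299,048.2580… + CHF 682,195.87… = CHF 2,981,244.13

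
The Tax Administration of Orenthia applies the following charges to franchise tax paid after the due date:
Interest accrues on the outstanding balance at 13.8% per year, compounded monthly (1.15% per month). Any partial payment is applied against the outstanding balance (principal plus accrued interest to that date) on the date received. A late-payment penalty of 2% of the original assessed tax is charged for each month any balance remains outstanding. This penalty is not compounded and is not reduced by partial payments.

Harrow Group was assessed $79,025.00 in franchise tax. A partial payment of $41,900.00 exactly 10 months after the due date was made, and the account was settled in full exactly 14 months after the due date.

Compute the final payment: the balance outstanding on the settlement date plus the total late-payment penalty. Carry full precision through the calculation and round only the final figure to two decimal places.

$71,010.33

Balance at month 10: $79,025.0000 × (1 + 0.0115)^10 = $88,597.8893…
After $41,900.00 payment: $88,597.8893… − $41,900.00 = $46,697.8893…
Balance at month 14: $46,697.8893… × (1 + 0.0115)^4 = $48,883.3319…
Penalty: 14 × 2% × $79,025.00 = $22,127.00
Final settlement = outstanding balance + penalty = $48,883.3319… + $22,127.00 = $71,010.33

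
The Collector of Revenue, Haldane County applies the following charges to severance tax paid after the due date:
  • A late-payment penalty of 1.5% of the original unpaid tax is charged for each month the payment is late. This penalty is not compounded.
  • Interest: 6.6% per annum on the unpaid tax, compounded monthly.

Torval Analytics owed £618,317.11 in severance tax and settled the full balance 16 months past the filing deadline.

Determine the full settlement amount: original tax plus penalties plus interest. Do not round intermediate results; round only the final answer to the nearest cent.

Late-payment penalty: 16 × 1.5% × £618,317.11 = £148,396.11…
Interest (6.6%/yr ÷ 12 = 0.55%/month): £618,317.11 × ((1 + 0.0055)^16 − 1) = £56,715.0489…
Total = £618,317.11 + £148,396.1064 + £56,715.0489… = £823,428.27

£823,428.27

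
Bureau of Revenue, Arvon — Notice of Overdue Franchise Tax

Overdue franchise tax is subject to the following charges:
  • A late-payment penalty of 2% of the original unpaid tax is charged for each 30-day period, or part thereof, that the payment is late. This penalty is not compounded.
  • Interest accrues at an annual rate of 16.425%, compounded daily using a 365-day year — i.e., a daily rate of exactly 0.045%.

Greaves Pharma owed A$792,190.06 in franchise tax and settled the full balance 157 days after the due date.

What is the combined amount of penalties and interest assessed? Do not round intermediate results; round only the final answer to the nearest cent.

Penalty periods: ⌈157/30⌉ = 6; penalty = 6 × 2% × A$792,190.06 = A$95,062.81…
Interest: A$792,190.06 × ((1 + 0.00045)^157 − 1) = A$792,190.06 × 0.07318848… = A$57,979.1891…
Penalties + interest = A$95,062.8072 + A$57,979.1891… = A$153,042.00

A$153,042.00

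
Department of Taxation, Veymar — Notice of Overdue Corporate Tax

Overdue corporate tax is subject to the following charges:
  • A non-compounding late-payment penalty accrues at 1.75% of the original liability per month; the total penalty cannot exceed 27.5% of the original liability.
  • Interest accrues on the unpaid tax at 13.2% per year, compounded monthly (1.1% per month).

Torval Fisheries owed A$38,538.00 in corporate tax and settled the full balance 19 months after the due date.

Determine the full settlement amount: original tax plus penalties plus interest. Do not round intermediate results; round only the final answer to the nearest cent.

A$58,039.75

Penalty (uncapped): 19 × 1.75% × A$38,538.00 = A$12,813.89…; cap = 27.5% × A$38,538.00 = A$10,597.95 → penalty = A$10,597.95
Interest: A$38,538.00 × ((1 + 0.011)^19 − 1) = A$38,538.00 × 0.2310394… = A$8,903.7968…
Total = A$38,538.00 + A$10,597.9500 + A$8,903.7968… = A$58,039.75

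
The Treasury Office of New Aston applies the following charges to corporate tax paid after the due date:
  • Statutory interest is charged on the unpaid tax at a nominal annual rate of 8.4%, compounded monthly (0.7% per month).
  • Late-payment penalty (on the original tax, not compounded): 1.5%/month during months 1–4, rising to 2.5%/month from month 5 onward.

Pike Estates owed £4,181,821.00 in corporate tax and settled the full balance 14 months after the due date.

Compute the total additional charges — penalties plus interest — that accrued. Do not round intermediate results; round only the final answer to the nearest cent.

£1,725,362.01

Penalty, months 1–4: 4 × 1.5% × £4,181,821.00 = £250,909.26
Penalty, months 5–14: 10 × 2.5% × £4,181,821.00 = £1,045,455.25
Interest: £4,181,821.00 × ((1 + 0.007)^14 − 1) = £4,181,821.00 × 0.1025863… = £428,997.4993…
Penalties + interest = £1,296,364.5100 + £428,997.4993… = £1,725,362.01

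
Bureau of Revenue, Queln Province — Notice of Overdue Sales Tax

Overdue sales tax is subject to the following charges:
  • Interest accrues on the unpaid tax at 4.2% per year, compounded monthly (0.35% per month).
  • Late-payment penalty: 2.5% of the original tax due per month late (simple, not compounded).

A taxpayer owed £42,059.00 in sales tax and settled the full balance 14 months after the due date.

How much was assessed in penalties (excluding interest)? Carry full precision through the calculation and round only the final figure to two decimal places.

Late-payment penalty: 14 × 2.5% × £42,059.00 = £14,720.65

£14,720.65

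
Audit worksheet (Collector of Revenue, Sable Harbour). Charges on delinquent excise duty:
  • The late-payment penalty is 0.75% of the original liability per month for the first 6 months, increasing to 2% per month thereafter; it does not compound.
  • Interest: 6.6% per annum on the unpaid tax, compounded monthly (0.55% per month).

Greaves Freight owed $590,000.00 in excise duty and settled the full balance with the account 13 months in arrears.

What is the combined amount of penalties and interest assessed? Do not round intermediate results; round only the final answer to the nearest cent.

$152,755.57

Penalty, months 1–6: 6 × 0.75% × $590,000.00 = $26,550.00
Penalty, months 7–13: 7 × 2% × $590,000.00 = $82,600.00
Interest: $590,000.00 × ((1 + 0.0055)^13 − 1) = $590,000.00 × 0.0739077… = $43,605.5690…
Penalties + interest = $109,150.0000 + $43,605.5690… = $152,755.57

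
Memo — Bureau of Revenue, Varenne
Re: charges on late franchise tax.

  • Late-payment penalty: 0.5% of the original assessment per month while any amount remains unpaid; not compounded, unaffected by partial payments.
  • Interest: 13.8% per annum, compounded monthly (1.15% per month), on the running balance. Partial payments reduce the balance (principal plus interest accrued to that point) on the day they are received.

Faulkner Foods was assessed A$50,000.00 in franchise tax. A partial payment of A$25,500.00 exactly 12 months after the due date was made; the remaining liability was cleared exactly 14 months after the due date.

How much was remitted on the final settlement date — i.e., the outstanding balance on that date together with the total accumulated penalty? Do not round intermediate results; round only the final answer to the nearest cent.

A$36,090.44

Balance at month 12: A$50,000.0000 × (1 + 0.0115)^12 = A$57,353.5956…
After A$25,500.00 payment: A$57,353.5956… − A$25,500.00 = A$31,853.5956…
Balance at month 14: A$31,853.5956… × (1 + 0.0115)^2 = A$32,590.4409…
Penalty: 14 × 0.5% × A$50,000.00 = A$3,500.00
Final settlement = outstanding balance + penalty = A$32,590.4409… + A$3,500.00 = A$36,090.44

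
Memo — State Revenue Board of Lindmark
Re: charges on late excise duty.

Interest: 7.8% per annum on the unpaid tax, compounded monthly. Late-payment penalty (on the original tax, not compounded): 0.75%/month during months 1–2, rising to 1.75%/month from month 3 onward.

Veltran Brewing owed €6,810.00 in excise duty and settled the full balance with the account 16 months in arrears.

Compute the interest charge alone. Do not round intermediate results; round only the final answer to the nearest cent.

€743.84

Interest (7.8%/yr ÷ 12 = 0.65%/month): €6,810.00 × ((1 + 0.0065)^16 − 1) = €743.8365…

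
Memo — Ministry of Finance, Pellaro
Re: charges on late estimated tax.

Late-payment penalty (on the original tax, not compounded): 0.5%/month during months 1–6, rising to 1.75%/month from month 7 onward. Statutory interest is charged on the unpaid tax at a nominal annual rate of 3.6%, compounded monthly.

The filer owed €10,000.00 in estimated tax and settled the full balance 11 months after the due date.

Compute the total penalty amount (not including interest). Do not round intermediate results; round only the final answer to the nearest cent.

€1,175.00

Penalty, months 1–6: 6 × 0.5% × €10,000.00 = €300.00
Penalty, months 7–11: 5 × 1.75% × €10,000.00 = €875.00
Total penalty = €300.00 + €875.00 = €1,175.00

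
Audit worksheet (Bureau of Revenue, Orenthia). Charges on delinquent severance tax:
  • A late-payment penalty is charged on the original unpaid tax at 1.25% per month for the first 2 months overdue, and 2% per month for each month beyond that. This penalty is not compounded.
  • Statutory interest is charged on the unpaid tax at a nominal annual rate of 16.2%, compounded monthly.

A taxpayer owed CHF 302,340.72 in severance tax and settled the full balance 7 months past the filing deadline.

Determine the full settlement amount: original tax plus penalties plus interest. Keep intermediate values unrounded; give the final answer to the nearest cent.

Penalty, months 1–2: 2 × 1.25% × CHF 302,340.72 = CHF 7,558.52…
Penalty, months 3–7: 5 × 2% × CHF 302,340.72 = CHF 30,234.07…
Interest (16.2%/yr ÷ 12 = 1.35%/month): CHF 302,340.72 × ((1 + 0.0135)^7 − 1) = CHF 29,754.7214…
Total = CHF 302,340.72 + CHF 37,792.5900 + CHF 29,754.7214… = CHF 369,888.03

CHF 369,888.03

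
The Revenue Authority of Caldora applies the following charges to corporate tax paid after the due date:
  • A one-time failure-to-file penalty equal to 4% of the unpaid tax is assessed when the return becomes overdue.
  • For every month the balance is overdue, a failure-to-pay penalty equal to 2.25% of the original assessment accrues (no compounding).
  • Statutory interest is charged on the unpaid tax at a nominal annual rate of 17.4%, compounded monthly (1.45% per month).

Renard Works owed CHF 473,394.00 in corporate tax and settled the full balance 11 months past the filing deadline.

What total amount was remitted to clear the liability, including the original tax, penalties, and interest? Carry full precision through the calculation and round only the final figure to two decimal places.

Failure-to-file penalty: 4% × CHF 473,394.00 = CHF 18,935.76
Failure-to-pay penalty: 11 × 2.25% × CHF 473,394.00 = CHF 117,165.02…
Interest: CHF 473,394.00 × ((1 + 0.0145)^11 − 1) = CHF 473,394.00 × 0.1715817… = CHF 81,225.7290…
Total = CHF 473,394.00 + CHF 136,100.7750 + CHF 81,225.7290… = CHF 690,720.50

CHF 690,720.50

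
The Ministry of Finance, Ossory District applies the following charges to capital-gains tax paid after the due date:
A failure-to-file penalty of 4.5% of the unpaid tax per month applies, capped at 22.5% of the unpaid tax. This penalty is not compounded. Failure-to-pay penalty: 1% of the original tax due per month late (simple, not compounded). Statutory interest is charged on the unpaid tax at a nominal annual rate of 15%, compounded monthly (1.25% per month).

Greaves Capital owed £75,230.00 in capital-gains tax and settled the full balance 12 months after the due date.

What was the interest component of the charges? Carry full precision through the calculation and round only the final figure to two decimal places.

Interest: £75,230.00 × ((1 + 0.0125)^12 − 1) = £75,230.00 × 0.1607545… = £12,093.5624…

£12,093.56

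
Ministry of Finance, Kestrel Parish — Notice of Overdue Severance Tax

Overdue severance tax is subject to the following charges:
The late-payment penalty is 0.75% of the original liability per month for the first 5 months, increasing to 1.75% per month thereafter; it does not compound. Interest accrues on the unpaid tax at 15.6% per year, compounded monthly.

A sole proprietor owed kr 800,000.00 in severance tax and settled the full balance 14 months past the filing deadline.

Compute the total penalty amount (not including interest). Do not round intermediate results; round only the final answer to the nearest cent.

kr 156,000.00

Penalty, months 1–5: 5 × 0.75% × kr 800,000.00 = kr 30,000.00
Penalty, months 6–14: 9 × 1.75% × kr 800,000.00 = kr 126,000.00
Total penalty = kr 30,000.00 + kr 126,000.00 = kr 156,000.00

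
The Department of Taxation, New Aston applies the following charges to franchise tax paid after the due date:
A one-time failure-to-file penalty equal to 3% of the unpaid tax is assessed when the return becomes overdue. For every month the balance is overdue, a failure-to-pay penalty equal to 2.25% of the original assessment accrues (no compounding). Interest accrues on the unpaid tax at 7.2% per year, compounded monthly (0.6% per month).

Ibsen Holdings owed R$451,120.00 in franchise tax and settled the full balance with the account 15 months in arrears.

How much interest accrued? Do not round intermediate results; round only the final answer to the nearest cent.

R$42,351.18

Interest: R$451,120.00 × ((1 + 0.006)^15 − 1) = R$451,120.00 × 0.0938801… = R$42,351.1784…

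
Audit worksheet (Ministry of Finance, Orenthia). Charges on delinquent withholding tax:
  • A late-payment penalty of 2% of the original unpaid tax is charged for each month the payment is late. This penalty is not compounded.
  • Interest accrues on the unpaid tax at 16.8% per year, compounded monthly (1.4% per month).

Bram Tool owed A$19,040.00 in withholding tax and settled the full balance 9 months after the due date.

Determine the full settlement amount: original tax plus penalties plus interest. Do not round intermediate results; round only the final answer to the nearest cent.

Late-payment penalty = 2% × A$19,040.00 × 9 mo = A$3,427.20
Interest: A$19,040.00 × ((1 + 0.014)^9 − 1) = A$19,040.00 × 0.1332914… = A$2,537.8683…
Total = A$19,040.00 + A$3,427.2000 + A$2,537.8683… = A$25,005.07

A$25,005.07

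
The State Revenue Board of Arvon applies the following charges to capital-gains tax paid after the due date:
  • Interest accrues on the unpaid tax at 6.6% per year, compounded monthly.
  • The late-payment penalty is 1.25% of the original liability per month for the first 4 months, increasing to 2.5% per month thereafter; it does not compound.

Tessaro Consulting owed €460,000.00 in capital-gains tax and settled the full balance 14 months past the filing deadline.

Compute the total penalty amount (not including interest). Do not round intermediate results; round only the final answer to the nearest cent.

Penalty, months 1–4: 4 × 1.25% × €460,000.00 = €23,000.00
Penalty, months 5–14: 10 × 2.5% × €460,000.00 = €115,000.00
Total penalty = €23,000.00 + €115,000.00 = €138,000.00

€138,000.00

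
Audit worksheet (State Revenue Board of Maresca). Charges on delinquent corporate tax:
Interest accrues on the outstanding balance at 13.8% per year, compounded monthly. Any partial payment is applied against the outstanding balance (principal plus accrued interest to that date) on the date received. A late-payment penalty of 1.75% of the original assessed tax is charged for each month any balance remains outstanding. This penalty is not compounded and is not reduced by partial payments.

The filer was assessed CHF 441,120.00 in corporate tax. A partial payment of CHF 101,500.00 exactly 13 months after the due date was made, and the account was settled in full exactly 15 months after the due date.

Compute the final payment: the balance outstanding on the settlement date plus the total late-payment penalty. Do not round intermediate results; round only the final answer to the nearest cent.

CHF 535,600.84

Monthly rate = 13.8% ÷ 12 = 1.15%
Balance at month 13: CHF 441,120.0000 × (1 + 0.0115)^13 = CHF 511,815.3198…
After CHF 101,500.00 payment: CHF 511,815.3198… − CHF 101,500.00 = CHF 410,315.3198…
Balance at month 15: CHF 410,315.3198… × (1 + 0.0115)^2 = CHF 419,806.8363…
Penalty: 15 × 1.75% × CHF 441,120.00 = CHF 115,794.00
Final settlement = outstanding balance + penalty = CHF 419,806.8363… + CHF 115,794.00 = CHF 535,600.84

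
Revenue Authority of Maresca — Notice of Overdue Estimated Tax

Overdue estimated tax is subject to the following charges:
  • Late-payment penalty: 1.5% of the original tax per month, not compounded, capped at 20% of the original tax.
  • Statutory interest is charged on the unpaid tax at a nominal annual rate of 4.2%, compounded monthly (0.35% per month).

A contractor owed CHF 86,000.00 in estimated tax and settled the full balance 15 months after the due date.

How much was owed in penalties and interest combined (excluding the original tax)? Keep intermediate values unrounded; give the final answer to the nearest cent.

CHF 21,827.31

Penalty (uncapped): 15 × 1.5% × CHF 86,000.00 = CHF 19,350.00; cap = 20% × CHF 86,000.00 = CHF 17,200.00 → penalty = CHF 17,200.00
Interest: CHF 86,000.00 × ((1 + 0.0035)^15 − 1) = CHF 86,000.00 × 0.0538060… = CHF 4,627.3130…
Penalties + interest = CHF 17,200.0000 + CHF 4,627.3130… = CHF 21,827.31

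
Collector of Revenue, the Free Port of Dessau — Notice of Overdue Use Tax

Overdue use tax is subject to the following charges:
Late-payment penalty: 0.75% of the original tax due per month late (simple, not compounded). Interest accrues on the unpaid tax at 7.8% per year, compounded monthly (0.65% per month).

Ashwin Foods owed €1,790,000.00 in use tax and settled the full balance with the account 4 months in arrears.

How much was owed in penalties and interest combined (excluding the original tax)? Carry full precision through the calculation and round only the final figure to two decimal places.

€100,695.73

Late-payment penalty: 4 × 0.75% × €1,790,000.00 = €53,700.00
Interest: €1,790,000.00 × ((1 + 0.0065)^4 − 1) = €1,790,000.00 × 0.0262546… = €46,995.7345…
Penalties + interest = €53,700.0000 + €46,995.7345… = €100,695.73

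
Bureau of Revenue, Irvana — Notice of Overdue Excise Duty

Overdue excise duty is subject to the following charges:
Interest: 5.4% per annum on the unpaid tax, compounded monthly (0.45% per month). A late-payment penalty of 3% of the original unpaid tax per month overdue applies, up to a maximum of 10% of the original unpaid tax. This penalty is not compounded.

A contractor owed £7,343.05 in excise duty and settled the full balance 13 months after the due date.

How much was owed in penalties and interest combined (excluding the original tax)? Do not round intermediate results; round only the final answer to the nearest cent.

£1,175.67

Penalty (uncapped): 13 × 3% × £7,343.05 = £2,863.79…; cap = 10% × £7,343.05 = £734.31… → penalty = £734.31…
Interest: £7,343.05 × ((1 + 0.0045)^13 − 1) = £7,343.05 × 0.0601059… = £441.3603…
Penalties + interest = £734.3050 + £441.3603… = £1,175.67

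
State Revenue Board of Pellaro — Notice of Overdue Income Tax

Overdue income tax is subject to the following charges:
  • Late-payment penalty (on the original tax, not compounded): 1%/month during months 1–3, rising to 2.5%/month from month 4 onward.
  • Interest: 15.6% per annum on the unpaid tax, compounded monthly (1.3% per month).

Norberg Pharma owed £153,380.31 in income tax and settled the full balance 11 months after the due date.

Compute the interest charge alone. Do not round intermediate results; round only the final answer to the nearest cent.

£23,416.13

Interest: £153,380.31 × ((1 + 0.013)^11 − 1) = £153,380.31 × 0.1526671… = £23,416.1277…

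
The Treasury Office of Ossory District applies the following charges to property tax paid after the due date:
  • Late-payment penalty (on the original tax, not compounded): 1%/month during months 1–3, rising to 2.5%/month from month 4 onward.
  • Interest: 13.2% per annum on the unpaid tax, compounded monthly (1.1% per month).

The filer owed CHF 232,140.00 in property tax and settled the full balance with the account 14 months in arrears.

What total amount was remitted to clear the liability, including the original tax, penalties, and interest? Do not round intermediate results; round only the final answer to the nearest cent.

CHF 341,364.30

Penalty, months 1–3: 3 × 1% × CHF 232,140.00 = CHF 6,964.20
Penalty, months 4–14: 11 × 2.5% × CHF 232,140.00 = CHF 63,838.50
Interest: CHF 232,140.00 × ((1 + 0.011)^14 − 1) = CHF 232,140.00 × 0.1655105… = CHF 38,421.5999…
Total = CHF 232,140.00 + CHF 70,802.7000 + CHF 38,421.5999… = CHF 341,364.30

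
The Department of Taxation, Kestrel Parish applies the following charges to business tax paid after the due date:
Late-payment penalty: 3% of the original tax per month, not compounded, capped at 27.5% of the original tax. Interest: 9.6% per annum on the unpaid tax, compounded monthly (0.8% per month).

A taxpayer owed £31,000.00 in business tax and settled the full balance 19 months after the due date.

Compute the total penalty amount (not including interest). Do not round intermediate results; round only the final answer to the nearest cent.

£8,525.00

Penalty (uncapped): 19 × 3% × £31,000.00 = £17,670.00; cap = 27.5% × £31,000.00 = £8,525.00 → penalty = £8,525.00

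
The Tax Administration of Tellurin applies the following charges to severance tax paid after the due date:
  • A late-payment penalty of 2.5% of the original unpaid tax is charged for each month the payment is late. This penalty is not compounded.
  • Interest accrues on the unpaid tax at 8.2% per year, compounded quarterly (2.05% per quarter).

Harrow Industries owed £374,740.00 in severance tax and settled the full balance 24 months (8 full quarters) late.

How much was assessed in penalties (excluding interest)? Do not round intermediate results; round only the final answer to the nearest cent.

£224,844.00

Late-payment penalty: 24 × 2.5% × £374,740.00 = £224,844.00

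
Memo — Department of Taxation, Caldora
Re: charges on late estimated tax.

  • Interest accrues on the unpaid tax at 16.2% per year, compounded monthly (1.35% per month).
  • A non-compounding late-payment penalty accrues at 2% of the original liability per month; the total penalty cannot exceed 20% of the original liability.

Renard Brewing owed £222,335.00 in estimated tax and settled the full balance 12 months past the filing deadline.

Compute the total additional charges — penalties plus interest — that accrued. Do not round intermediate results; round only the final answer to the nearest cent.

£83,283.71

Penalty (uncapped): 12 × 2% × £222,335.00 = £53,360.40; cap = 20% × £222,335.00 = £44,467.00 → penalty = £44,467.00
Interest: £222,335.00 × ((1 + 0.0135)^12 − 1) = £222,335.00 × 0.1745866… = £38,816.7083…
Penalties + interest = £44,467.0000 + £38,816.7083… = £83,283.71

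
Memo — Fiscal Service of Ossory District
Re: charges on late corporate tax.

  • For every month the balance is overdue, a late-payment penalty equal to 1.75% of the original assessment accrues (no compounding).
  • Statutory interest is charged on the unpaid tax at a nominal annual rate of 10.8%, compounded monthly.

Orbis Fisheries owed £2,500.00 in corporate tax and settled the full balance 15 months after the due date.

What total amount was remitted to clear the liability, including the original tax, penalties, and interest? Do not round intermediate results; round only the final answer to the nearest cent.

£3,515.86

Late-payment penalty: 15 × 1.75% × £2,500.00 = £656.25
Interest (10.8%/yr ÷ 12 = 0.9%/month): £2,500.00 × ((1 + 0.009)^15 − 1) = £359.6146…
Total = £2,500.00 + £656.2500 + £359.6146… = £3,515.86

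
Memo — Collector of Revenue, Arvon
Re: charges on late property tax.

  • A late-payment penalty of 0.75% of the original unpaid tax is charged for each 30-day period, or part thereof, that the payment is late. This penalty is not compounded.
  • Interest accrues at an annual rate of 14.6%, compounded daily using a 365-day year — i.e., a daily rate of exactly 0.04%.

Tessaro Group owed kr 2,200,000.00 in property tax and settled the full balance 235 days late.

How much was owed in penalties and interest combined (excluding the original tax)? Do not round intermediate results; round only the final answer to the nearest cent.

kr 348,786.02

Penalty periods: ⌈235/30⌉ = 8; penalty = 8 × 0.75% × kr 2,200,000.00 = kr 132,000.00
Interest: kr 2,200,000.00 × ((1 + 0.0004)^235 − 1) = kr 2,200,000.00 × 0.09853910… = kr 216,786.0171…
Penalties + interest = kr 132,000.0000 + kr 216,786.0171… = kr 348,786.02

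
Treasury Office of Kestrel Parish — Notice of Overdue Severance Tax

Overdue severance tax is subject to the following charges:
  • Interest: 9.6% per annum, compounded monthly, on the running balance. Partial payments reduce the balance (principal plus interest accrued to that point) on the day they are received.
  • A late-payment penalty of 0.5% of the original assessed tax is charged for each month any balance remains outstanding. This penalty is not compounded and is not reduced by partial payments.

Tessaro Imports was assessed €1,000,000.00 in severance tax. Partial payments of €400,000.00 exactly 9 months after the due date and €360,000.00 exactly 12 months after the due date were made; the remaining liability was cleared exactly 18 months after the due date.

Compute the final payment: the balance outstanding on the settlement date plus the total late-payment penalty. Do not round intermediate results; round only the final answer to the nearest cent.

€436,854.29

Monthly rate = 9.6% ÷ 12 = 0.8%
Balance at month 9: €1,000,000.0000 × (1 + 0.008)^9 = €1,074,347.5282…
After €400,000.00 payment: €1,074,347.5282… − €400,000.00 = €674,347.5282…
Balance at month 12: €674,347.5282… × (1 + 0.008)^3 = €690,661.6889…
After €360,000.00 payment: €690,661.6889… − €360,000.00 = €330,661.6889…
Balance at month 18: €330,661.6889… × (1 + 0.008)^6 = €346,854.2916…
Penalty: 18 × 0.5% × €1,000,000.00 = €90,000.00
Final settlement = outstanding balance + penalty = €346,854.2916… + €90,000.00 = €436,854.29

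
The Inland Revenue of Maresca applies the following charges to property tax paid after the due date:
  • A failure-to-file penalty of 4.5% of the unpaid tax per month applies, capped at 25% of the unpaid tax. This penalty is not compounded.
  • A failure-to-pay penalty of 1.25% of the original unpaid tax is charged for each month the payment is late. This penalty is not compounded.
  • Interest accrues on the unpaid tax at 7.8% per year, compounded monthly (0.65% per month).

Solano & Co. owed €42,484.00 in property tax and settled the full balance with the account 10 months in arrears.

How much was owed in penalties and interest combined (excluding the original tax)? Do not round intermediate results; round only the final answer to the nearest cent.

Failure-to-file: 10 × 4.5% × €42,484.00 = €19,117.80, capped at 25% × €42,484.00 = €10,621.00
Failure-to-pay penalty = 1.25% × €42,484.00 × 10 mo = €5,310.50
Interest: €42,484.00 × ((1 + 0.0065)^10 − 1) = €42,484.00 × 0.0669346… = €2,843.6488…
Penalties + interest = €15,931.5000 + €2,843.6488… = €18,775.15

€18,775.15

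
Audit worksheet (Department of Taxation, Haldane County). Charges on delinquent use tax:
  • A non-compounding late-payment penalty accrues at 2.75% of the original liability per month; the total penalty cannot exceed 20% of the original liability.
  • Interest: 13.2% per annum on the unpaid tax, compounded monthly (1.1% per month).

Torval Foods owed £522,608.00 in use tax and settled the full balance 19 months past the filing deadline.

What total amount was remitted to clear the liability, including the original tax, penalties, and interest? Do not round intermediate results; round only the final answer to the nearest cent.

Penalty (uncapped): 19 × 2.75% × £522,608.00 = £273,062.68; cap = 20% × £522,608.00 = £104,521.60 → penalty = £104,521.60
Interest: £522,608.00 × ((1 + 0.011)^19 − 1) = £522,608.00 × 0.2310394… = £120,743.0436…
Total = £522,608.00 + £104,521.6000 + £120,743.0436… = £747,872.64

£747,872.64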